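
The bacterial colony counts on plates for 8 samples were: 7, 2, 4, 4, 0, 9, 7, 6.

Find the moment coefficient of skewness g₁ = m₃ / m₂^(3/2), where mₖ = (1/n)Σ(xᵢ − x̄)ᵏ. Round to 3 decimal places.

-0.299

x̄ = (7 + 2 + 4 + 4 + 0 + 9 + 7 + 6) / 8 = 4.8750
deviations (xᵢ − x̄): 2.1250, -2.8750, -0.8750, -0.8750, -4.8750, 4.1250, 2.1250, 1.1250
Σ(xᵢ − x̄)² = 60.8750 ⇒ m₂ = 60.8750/8 = 7.60938
Σ(xᵢ − x̄)³ = -50.1563 ⇒ m₃ = -50.1563/8 = -6.26953
m₂^(3/2) = 7.60938^(1.5) = 20.99053
g₁ = m₃ / m₂^(3/2) = -6.26953 / 20.99053 ≈ -0.299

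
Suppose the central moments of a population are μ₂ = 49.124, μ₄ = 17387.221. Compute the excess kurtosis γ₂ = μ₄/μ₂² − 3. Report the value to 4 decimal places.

μ₂² = 49.124² = 2413.16738
μ₄/μ₂² = 17387.221 / 2413.16738 = 7.20515
γ₂ = 7.20515 − 3 ≈ 4.2051

4.2051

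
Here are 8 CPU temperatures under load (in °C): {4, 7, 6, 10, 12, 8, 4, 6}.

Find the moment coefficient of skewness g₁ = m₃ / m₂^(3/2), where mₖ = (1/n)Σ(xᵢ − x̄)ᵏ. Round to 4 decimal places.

x̄ = (4 + 7 + 6 + 10 + 12 + 8 + 4 + 6) / 8 = 7.1250
deviations (xᵢ − x̄): -3.1250, -0.1250, -1.1250, 2.8750, 4.8750, 0.8750, -3.1250, -1.1250
Σ(xᵢ − x̄)² = 54.8750 ⇒ m₂ = 54.8750/8 = 6.85938
Σ(xᵢ − x̄)³ = 76.4063 ⇒ m₃ = 76.4063/8 = 9.55078
m₂^(3/2) = 6.85938^(1.5) = 17.96498
g₁ = m₃ / m₂^(3/2) = 9.55078 / 17.96498 ≈ 0.5316

0.5316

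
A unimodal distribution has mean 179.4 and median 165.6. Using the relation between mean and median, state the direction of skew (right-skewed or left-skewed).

right-skewed

mean − median = 179.4 − 165.6 = 13.8
mean > median ⇒ the longer tail is on the right ⇒ right-skewed (positively skewed).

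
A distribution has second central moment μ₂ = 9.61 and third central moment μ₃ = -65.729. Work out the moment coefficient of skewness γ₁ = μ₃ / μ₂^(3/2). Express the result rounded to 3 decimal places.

-2.206

σ = √μ₂ = √9.61 = 3.10000
σ³ = μ₂^(3/2) = 29.79100
γ₁ = μ₃/σ³ = -65.729 / 29.79100 ≈ -2.206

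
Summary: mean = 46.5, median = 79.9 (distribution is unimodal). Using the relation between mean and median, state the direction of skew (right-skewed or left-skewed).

mean − median = 46.5 − 79.9 = -33.4
mean < median ⇒ the longer tail is on the left ⇒ left-skewed (negatively skewed).

left-skewed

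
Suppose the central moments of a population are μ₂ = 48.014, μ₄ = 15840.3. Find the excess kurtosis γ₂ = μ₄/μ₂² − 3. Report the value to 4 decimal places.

3.8711

μ₂² = 48.014² = 2305.34420
μ₄/μ₂² = 15840.3 / 2305.34420 = 6.87112
γ₂ = 6.87112 − 3 ≈ 3.8711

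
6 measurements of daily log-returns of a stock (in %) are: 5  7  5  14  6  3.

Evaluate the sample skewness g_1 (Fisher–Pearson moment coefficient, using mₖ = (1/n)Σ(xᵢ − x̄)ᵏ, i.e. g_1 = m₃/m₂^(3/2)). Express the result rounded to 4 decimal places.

x̄ = (5 + 7 + 5 + 14 + 6 + 3) / 6 = 6.6667
deviations (xᵢ − x̄): -1.6667, 0.3333, -1.6667, 7.3333, -0.6667, -3.6667
Σ(xᵢ − x̄)² = 73.3333 ⇒ m₂ = 73.3333/6 = 12.22222
Σ(xᵢ − x̄)³ = 335.5556 ⇒ m₃ = 335.5556/6 = 55.92593
m₂^(3/2) = 12.22222^(1.5) = 42.72925
g_1 = m₃ / m₂^(3/2) = 55.92593 / 42.72925 ≈ 1.3088

1.3088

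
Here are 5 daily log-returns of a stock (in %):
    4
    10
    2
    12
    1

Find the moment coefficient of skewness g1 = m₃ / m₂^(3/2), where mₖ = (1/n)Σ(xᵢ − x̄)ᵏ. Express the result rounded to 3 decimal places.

x̄ = (4 + 10 + 2 + 12 + 1) / 5 = 5.8000
deviations (xᵢ − x̄): -1.8000, 4.2000, -3.8000, 6.2000, -4.8000
Σ(xᵢ − x̄)² = 96.8000 ⇒ m₂ = 96.8000/5 = 19.36000
Σ(xᵢ − x̄)³ = 141.1200 ⇒ m₃ = 141.1200/5 = 28.22400
m₂^(3/2) = 19.36000^(1.5) = 85.18400
g1 = m₃ / m₂^(3/2) = 28.22400 / 85.18400 ≈ 0.331

0.331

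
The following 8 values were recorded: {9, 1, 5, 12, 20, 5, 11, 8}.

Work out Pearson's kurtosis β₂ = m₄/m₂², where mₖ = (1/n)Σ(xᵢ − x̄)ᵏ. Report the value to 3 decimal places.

x̄ = 8.8750
Σ(xᵢ − x̄)² = 230.8750 ⇒ m₂ = 28.85938
Σ(xᵢ − x̄)⁴ = 19731.1504 ⇒ m₄ = 2466.39380
m₂² = 832.86353
β₂ = m₄/m₂² = 2466.39380 / 832.86353 ≈ 2.961

2.961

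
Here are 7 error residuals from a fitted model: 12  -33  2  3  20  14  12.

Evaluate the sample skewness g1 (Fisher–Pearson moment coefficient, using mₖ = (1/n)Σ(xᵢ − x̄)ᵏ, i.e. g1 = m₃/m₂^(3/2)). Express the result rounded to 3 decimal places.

x̄ = (12 - 33 + 2 + 3 + 20 + 14 + 12) / 7 = 4.2857
deviations (xᵢ − x̄): 7.7143, -37.2857, -2.2857, -1.2857, 15.7143, 9.7143, 7.7143
Σ(xᵢ − x̄)² = 1857.4286 ⇒ m₂ = 1857.4286/7 = 265.34694
Σ(xᵢ − x̄)³ = -46134.2449 ⇒ m₃ = -46134.2449/7 = -6590.60641
m₂^(3/2) = 265.34694^(1.5) = 4322.36186
g1 = m₃ / m₂^(3/2) = -6590.60641 / 4322.36186 ≈ -1.525

-1.525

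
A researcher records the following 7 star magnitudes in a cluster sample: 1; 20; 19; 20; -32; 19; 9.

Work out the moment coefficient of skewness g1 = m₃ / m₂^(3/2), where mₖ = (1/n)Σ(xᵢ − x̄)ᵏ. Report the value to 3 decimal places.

x̄ = (1 + 20 + 19 + 20 - 32 + 19 + 9) / 7 = 8.0000
deviations (xᵢ − x̄): -7.0000, 12.0000, 11.0000, 12.0000, -40.0000, 11.0000, 1.0000
Σ(xᵢ − x̄)² = 2180.0000 ⇒ m₂ = 2180.0000/7 = 311.42857
Σ(xᵢ − x̄)³ = -58224.0000 ⇒ m₃ = -58224.0000/7 = -8317.71429
m₂^(3/2) = 311.42857^(1.5) = 5495.88555
g1 = m₃ / m₂^(3/2) = -8317.71429 / 5495.88555 ≈ -1.513

-1.513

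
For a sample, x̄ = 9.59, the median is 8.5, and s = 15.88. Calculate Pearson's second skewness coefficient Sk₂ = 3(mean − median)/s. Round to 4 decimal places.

Sk₂ = 3(9.59 − 8.5) / 15.88 = 3 × 1.0900 / 15.88
    = 3.2700 / 15.88 ≈ 0.2059

0.2059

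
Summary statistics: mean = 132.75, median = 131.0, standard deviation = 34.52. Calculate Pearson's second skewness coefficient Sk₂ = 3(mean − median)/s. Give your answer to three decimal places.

0.152

Sk₂ = 3(132.75 − 131.0) / 34.52 = 3 × 1.7500 / 34.52
    = 5.2500 / 34.52 ≈ 0.152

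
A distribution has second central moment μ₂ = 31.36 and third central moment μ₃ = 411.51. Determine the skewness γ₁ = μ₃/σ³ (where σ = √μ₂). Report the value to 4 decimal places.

σ = √μ₂ = √31.36 = 5.60000
σ³ = μ₂^(3/2) = 175.61600
γ₁ = μ₃/σ³ = 411.51 / 175.61600 ≈ 2.3432

2.3432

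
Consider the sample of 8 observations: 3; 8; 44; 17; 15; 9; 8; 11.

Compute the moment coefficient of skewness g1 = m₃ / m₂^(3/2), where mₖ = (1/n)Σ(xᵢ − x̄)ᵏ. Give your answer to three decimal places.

x̄ = (3 + 8 + 44 + 17 + 15 + 9 + 8 + 11) / 8 = 14.3750
deviations (xᵢ − x̄): -11.3750, -6.3750, 29.6250, 2.6250, 0.6250, -5.3750, -6.3750, -3.3750
Σ(xᵢ − x̄)² = 1135.8750 ⇒ m₂ = 1135.8750/8 = 141.98438
Σ(xᵢ − x̄)³ = 23834.7188 ⇒ m₃ = 23834.7188/8 = 2979.33984
m₂^(3/2) = 141.98438^(1.5) = 1691.84601
g1 = m₃ / m₂^(3/2) = 2979.33984 / 1691.84601 ≈ 1.761

1.761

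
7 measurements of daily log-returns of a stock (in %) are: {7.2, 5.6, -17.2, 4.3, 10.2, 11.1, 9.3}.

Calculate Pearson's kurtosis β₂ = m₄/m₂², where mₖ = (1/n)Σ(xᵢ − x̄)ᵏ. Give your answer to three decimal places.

4.601

x̄ = 4.3571
Σ(xᵢ − x̄)² = 578.3771 ⇒ m₂ = 82.62531
Σ(xᵢ − x̄)⁴ = 219853.0185 ⇒ m₄ = 31407.57407
m₂² = 6826.94121
β₂ = m₄/m₂² = 31407.57407 / 6826.94121 ≈ 4.601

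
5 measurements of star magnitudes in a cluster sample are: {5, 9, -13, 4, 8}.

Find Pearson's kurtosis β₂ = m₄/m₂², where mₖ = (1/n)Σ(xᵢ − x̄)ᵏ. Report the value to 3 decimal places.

2.995

x̄ = 2.6000
Σ(xᵢ − x̄)² = 321.2000 ⇒ m₂ = 64.24000
Σ(xᵢ − x̄)⁴ = 61789.1360 ⇒ m₄ = 12357.82720
m₂² = 4126.77760
β₂ = m₄/m₂² = 12357.82720 / 4126.77760 ≈ 2.995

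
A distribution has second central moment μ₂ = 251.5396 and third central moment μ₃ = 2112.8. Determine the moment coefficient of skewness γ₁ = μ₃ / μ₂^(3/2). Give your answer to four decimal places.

0.5296

σ = √μ₂ = √251.5396 = 15.86000
σ³ = μ₂^(3/2) = 3989.41806
γ₁ = μ₃/σ³ = 2112.8 / 3989.41806 ≈ 0.5296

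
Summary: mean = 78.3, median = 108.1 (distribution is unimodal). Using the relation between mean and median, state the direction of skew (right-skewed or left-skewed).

mean − median = 78.3 − 108.1 = -29.8
mean < median ⇒ the longer tail is on the left ⇒ left-skewed (negatively skewed).

left-skewed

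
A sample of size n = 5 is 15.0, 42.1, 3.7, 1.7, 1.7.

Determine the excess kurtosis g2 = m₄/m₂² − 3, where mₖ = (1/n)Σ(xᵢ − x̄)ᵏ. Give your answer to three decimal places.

-0.290

x̄ = 12.8400
Σ(xᵢ − x̄)² = 1192.5520 ⇒ m₂ = 238.51040
Σ(xᵢ − x̄)⁴ = 770790.7670 ⇒ m₄ = 154158.15340
m₂² = 56887.21091
g2 = m₄/m₂² − 3 = 2.70989 − 3 ≈ -0.290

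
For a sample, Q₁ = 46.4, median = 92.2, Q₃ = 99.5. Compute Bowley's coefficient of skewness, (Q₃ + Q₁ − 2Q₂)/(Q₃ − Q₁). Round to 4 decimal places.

-0.7250

numerator: Q₃ + Q₁ − 2Q₂ = 99.5 + 46.4 − 2×92.2 = -38.5000
denominator: Q₃ − Q₁ = 99.5 − 46.4 = 53.1000
Bowley skewness = -38.5000 / 53.1000 ≈ -0.7250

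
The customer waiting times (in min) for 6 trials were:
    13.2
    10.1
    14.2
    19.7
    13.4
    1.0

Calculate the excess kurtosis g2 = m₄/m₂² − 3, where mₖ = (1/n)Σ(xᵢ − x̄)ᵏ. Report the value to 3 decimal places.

-0.078

x̄ = 11.9333
Σ(xᵢ − x̄)² = 192.1133 ⇒ m₂ = 32.01889
Σ(xᵢ − x̄)⁴ = 17972.8121 ⇒ m₄ = 2995.46869
m₂² = 1025.20925
g2 = m₄/m₂² − 3 = 2.92181 − 3 ≈ -0.078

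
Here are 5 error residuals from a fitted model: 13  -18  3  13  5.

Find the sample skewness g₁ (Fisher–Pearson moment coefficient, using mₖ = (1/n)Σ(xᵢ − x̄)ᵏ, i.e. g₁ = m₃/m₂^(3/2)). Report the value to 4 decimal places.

-1.0434

x̄ = (13 - 18 + 3 + 13 + 5) / 5 = 3.2000
deviations (xᵢ − x̄): 9.8000, -21.2000, -0.2000, 9.8000, 1.8000
Σ(xᵢ − x̄)² = 644.8000 ⇒ m₂ = 644.8000/5 = 128.96000
Σ(xᵢ − x̄)³ = -7639.9200 ⇒ m₃ = -7639.9200/5 = -1527.98400
m₂^(3/2) = 128.96000^(1.5) = 1464.47694
g₁ = m₃ / m₂^(3/2) = -1527.98400 / 1464.47694 ≈ -1.0434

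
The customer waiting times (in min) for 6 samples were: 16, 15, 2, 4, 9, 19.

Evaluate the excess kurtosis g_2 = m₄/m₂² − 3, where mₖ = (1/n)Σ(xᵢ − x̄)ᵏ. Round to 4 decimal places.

-1.5545

x̄ = 10.8333
Σ(xᵢ − x̄)² = 238.8333 ⇒ m₂ = 39.80556
Σ(xᵢ − x̄)⁴ = 13742.1528 ⇒ m₄ = 2290.35880
m₂² = 1584.48225
g_2 = m₄/m₂² − 3 = 1.44549 − 3 ≈ -1.5545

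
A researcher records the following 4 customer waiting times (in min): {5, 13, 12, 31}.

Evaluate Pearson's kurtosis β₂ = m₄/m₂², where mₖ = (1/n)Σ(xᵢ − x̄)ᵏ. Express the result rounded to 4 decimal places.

x̄ = 15.2500
Σ(xᵢ − x̄)² = 368.7500 ⇒ m₂ = 92.18750
Σ(xᵢ − x̄)⁴ = 72710.3281 ⇒ m₄ = 18177.58203
m₂² = 8498.53516
β₂ = m₄/m₂² = 18177.58203 / 8498.53516 ≈ 2.1389

2.1389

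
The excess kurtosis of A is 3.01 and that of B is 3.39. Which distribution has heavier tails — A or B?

Higher excess kurtosis ⇒ heavier tails relative to the normal distribution.
3.01 vs 3.39: the larger is 3.39, so B has heavier tails.

B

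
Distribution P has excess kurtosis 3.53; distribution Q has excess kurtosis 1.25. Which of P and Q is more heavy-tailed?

P

Higher excess kurtosis ⇒ heavier tails relative to the normal distribution.
3.53 vs 1.25: the larger is 3.53, so P has heavier tails.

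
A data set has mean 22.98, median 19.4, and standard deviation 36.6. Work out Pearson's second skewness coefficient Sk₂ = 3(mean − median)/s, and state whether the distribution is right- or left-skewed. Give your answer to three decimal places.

Sk₂ = 3(22.98 − 19.4) / 36.6 = 3 × 3.5800 / 36.6
    = 10.7400 / 36.6 ≈ 0.293
Sk₂ > 0 ⇒ mean > median ⇒ right-skewed (positive skew).

0.293, right-skewed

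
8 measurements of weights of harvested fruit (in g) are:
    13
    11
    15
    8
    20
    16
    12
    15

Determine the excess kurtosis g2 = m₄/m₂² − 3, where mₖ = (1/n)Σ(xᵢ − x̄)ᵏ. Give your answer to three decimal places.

x̄ = 13.7500
Σ(xᵢ − x̄)² = 91.5000 ⇒ m₂ = 11.43750
Σ(xᵢ − x̄)⁴ = 2716.4063 ⇒ m₄ = 339.55078
m₂² = 130.81641
g2 = m₄/m₂² − 3 = 2.59563 − 3 ≈ -0.404

-0.404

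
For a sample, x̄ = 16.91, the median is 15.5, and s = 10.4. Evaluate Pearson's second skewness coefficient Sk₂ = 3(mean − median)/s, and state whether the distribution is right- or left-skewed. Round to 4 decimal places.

0.4067, right-skewed

Sk₂ = 3(16.91 − 15.5) / 10.4 = 3 × 1.4100 / 10.4
    = 4.2300 / 10.4 ≈ 0.4067
Sk₂ > 0 ⇒ mean > median ⇒ right-skewed (positive skew).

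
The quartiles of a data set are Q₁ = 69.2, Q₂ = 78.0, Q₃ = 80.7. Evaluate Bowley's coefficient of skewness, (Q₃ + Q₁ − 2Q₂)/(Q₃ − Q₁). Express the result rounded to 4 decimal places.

numerator: Q₃ + Q₁ − 2Q₂ = 80.7 + 69.2 − 2×78.0 = -6.1000
denominator: Q₃ − Q₁ = 80.7 − 69.2 = 11.5000
Bowley skewness = -6.1000 / 11.5000 ≈ -0.5304

-0.5304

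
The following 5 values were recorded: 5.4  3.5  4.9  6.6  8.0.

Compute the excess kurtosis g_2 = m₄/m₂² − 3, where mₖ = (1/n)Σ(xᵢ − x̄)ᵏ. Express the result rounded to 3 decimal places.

x̄ = 5.6800
Σ(xᵢ − x̄)² = 11.6680 ⇒ m₂ = 2.33360
Σ(xᵢ − x̄)⁴ = 52.6482 ⇒ m₄ = 10.52965
m₂² = 5.44569
g_2 = m₄/m₂² − 3 = 1.93357 − 3 ≈ -1.066

-1.066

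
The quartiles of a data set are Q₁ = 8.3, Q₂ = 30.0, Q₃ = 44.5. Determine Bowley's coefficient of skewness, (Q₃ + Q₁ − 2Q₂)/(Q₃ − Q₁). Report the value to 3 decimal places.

-0.199

numerator: Q₃ + Q₁ − 2Q₂ = 44.5 + 8.3 − 2×30.0 = -7.2000
denominator: Q₃ − Q₁ = 44.5 − 8.3 = 36.2000
Bowley skewness = -7.2000 / 36.2000 ≈ -0.199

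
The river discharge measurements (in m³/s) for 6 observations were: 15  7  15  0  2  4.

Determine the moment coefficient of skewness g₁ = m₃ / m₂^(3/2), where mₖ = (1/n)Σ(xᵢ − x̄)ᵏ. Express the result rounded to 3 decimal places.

x̄ = (15 + 7 + 15 + 0 + 2 + 4) / 6 = 7.1667
deviations (xᵢ − x̄): 7.8333, -0.1667, 7.8333, -7.1667, -5.1667, -3.1667
Σ(xᵢ − x̄)² = 210.8333 ⇒ m₂ = 210.8333/6 = 35.13889
Σ(xᵢ − x̄)³ = 423.5556 ⇒ m₃ = 423.5556/6 = 70.59259
m₂^(3/2) = 35.13889^(1.5) = 208.29653
g₁ = m₃ / m₂^(3/2) = 70.59259 / 208.29653 ≈ 0.339

0.339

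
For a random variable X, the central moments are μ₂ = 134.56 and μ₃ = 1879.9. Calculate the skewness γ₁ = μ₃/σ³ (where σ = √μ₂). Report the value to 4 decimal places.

1.2044

σ = √μ₂ = √134.56 = 11.60000
σ³ = μ₂^(3/2) = 1560.89600
γ₁ = μ₃/σ³ = 1879.9 / 1560.89600 ≈ 1.2044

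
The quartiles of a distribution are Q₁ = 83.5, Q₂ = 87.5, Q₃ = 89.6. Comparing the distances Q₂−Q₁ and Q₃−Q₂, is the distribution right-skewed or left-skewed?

Q₂ − Q₁ = 4.0;  Q₃ − Q₂ = 2.1
Q₂ − Q₁ > Q₃ − Q₂ ⇒ the lower half is more spread out ⇒ left-skewed.

left-skewed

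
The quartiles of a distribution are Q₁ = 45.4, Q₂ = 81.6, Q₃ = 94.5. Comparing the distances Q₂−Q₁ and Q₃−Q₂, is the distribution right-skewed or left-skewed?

Q₂ − Q₁ = 36.2;  Q₃ − Q₂ = 12.9
Q₂ − Q₁ > Q₃ − Q₂ ⇒ the lower half is more spread out ⇒ left-skewed.

left-skewed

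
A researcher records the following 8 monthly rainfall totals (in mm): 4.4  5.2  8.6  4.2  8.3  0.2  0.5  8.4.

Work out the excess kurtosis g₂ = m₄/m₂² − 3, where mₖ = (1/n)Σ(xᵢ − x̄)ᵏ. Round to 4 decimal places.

-1.2964

x̄ = 4.9750
Σ(xᵢ − x̄)² = 79.7350 ⇒ m₂ = 9.96688
Σ(xᵢ − x̄)⁴ = 1353.8772 ⇒ m₄ = 169.23465
m₂² = 99.33860
g₂ = m₄/m₂² − 3 = 1.70361 − 3 ≈ -1.2964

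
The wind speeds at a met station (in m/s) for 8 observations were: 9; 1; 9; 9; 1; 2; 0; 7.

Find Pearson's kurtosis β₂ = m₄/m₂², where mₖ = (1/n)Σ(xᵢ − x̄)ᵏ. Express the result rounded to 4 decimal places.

x̄ = 4.7500
Σ(xᵢ − x̄)² = 117.5000 ⇒ m₂ = 14.68750
Σ(xᵢ − x̄)⁴ = 1966.1563 ⇒ m₄ = 245.76953
m₂² = 215.72266
β₂ = m₄/m₂² = 245.76953 / 215.72266 ≈ 1.1393

1.1393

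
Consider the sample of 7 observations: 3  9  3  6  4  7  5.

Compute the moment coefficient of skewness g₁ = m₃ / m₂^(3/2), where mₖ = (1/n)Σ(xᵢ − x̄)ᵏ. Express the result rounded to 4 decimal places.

x̄ = (3 + 9 + 3 + 6 + 4 + 7 + 5) / 7 = 5.2857
deviations (xᵢ − x̄): -2.2857, 3.7143, -2.2857, 0.7143, -1.2857, 1.7143, -0.2857
Σ(xᵢ − x̄)² = 29.4286 ⇒ m₂ = 29.4286/7 = 4.20408
Σ(xᵢ − x̄)³ = 30.6122 ⇒ m₃ = 30.6122/7 = 4.37318
m₂^(3/2) = 4.20408^(1.5) = 8.61999
g₁ = m₃ / m₂^(3/2) = 4.37318 / 8.61999 ≈ 0.5073

0.5073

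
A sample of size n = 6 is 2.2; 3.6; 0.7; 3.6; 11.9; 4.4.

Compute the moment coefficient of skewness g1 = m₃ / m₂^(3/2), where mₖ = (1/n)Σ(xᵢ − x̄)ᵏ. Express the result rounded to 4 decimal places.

1.3277

x̄ = (2.2 + 3.6 + 0.7 + 3.6 + 11.9 + 4.4) / 6 = 4.4000
deviations (xᵢ − x̄): -2.2000, -0.8000, -3.7000, -0.8000, 7.5000, 0.0000
Σ(xᵢ − x̄)² = 76.0600 ⇒ m₂ = 76.0600/6 = 12.67667
Σ(xᵢ − x̄)³ = 359.5500 ⇒ m₃ = 359.5500/6 = 59.92500
m₂^(3/2) = 12.67667^(1.5) = 45.13439
g1 = m₃ / m₂^(3/2) = 59.92500 / 45.13439 ≈ 1.3277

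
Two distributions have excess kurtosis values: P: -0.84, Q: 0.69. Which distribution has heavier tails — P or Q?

Q

Higher excess kurtosis ⇒ heavier tails relative to the normal distribution.
-0.84 vs 0.69: the larger is 0.69, so Q has heavier tails. (Q is leptokurtic — heavier-than-normal tails; the other is platykurtic.)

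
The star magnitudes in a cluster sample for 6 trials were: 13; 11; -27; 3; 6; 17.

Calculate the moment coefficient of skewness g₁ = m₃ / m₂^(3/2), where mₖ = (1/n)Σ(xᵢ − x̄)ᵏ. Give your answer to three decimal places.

x̄ = (13 + 11 - 27 + 3 + 6 + 17) / 6 = 3.8333
deviations (xᵢ − x̄): 9.1667, 7.1667, -30.8333, -0.8333, 2.1667, 13.1667
Σ(xᵢ − x̄)² = 1264.8333 ⇒ m₂ = 1264.8333/6 = 210.80556
Σ(xᵢ − x̄)³ = -25882.5556 ⇒ m₃ = -25882.5556/6 = -4313.75926
m₂^(3/2) = 210.80556^(1.5) = 3060.71631
g₁ = m₃ / m₂^(3/2) = -4313.75926 / 3060.71631 ≈ -1.409

-1.409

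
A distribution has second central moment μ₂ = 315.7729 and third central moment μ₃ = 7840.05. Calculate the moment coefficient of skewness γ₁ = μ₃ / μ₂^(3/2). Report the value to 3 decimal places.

1.397

σ = √μ₂ = √315.7729 = 17.77000
σ³ = μ₂^(3/2) = 5611.28443
γ₁ = μ₃/σ³ = 7840.05 / 5611.28443 ≈ 1.397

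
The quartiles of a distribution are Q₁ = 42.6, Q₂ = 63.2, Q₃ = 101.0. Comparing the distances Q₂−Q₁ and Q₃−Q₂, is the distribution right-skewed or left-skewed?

Q₂ − Q₁ = 20.6;  Q₃ − Q₂ = 37.8
Q₃ − Q₂ > Q₂ − Q₁ ⇒ the upper half is more spread out ⇒ right-skewed.

right-skewed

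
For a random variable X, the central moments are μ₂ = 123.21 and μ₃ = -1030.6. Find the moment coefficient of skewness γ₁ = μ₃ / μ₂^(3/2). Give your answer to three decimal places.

-0.754

σ = √μ₂ = √123.21 = 11.10000
σ³ = μ₂^(3/2) = 1367.63100
γ₁ = μ₃/σ³ = -1030.6 / 1367.63100 ≈ -0.754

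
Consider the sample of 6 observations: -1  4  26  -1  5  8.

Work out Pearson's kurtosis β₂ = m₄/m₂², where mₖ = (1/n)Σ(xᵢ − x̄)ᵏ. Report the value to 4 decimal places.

x̄ = 6.8333
Σ(xᵢ − x̄)² = 502.8333 ⇒ m₂ = 83.80556
Σ(xᵢ − x̄)⁴ = 142562.1528 ⇒ m₄ = 23760.35880
m₂² = 7023.37114
β₂ = m₄/m₂² = 23760.35880 / 7023.37114 ≈ 3.3830

3.3830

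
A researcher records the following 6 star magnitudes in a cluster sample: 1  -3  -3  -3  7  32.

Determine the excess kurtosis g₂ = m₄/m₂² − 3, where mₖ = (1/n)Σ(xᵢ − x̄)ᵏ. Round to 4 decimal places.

x̄ = 5.1667
Σ(xᵢ − x̄)² = 940.8333 ⇒ m₂ = 156.80556
Σ(xᵢ − x̄)⁴ = 532097.1528 ⇒ m₄ = 88682.85880
m₂² = 24587.98225
g₂ = m₄/m₂² − 3 = 3.60676 − 3 ≈ 0.6068

0.6068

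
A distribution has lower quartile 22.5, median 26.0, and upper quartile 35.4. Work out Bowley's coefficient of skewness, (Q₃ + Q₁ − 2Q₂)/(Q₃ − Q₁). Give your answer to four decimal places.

numerator: Q₃ + Q₁ − 2Q₂ = 35.4 + 22.5 − 2×26.0 = 5.9000
denominator: Q₃ − Q₁ = 35.4 − 22.5 = 12.9000
Bowley skewness = 5.9000 / 12.9000 ≈ 0.4574

0.4574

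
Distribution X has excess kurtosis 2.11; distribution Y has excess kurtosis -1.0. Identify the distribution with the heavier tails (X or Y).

X

Higher excess kurtosis ⇒ heavier tails relative to the normal distribution.
2.11 vs -1.0: the larger is 2.11, so X has heavier tails. (X is leptokurtic — heavier-than-normal tails; the other is platykurtic.)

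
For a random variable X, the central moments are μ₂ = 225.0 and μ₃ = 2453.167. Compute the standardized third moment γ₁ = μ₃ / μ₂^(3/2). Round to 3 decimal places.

0.727

σ = √μ₂ = √225.0 = 15.00000
σ³ = μ₂^(3/2) = 3375.00000
γ₁ = μ₃/σ³ = 2453.167 / 3375.00000 ≈ 0.727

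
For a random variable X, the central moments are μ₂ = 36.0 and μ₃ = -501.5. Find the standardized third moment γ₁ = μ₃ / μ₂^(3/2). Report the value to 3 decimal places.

σ = √μ₂ = √36.0 = 6.00000
σ³ = μ₂^(3/2) = 216.00000
γ₁ = μ₃/σ³ = -501.5 / 216.00000 ≈ -2.322

-2.322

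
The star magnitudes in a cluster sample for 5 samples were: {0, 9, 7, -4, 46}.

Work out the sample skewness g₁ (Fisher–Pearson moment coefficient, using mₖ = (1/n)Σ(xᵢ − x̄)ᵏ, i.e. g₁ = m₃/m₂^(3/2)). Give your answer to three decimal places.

x̄ = (0 + 9 + 7 - 4 + 46) / 5 = 11.6000
deviations (xᵢ − x̄): -11.6000, -2.6000, -4.6000, -15.6000, 34.4000
Σ(xᵢ − x̄)² = 1589.2000 ⇒ m₂ = 1589.2000/5 = 317.84000
Σ(xᵢ − x̄)³ = 35235.3600 ⇒ m₃ = 35235.3600/5 = 7047.07200
m₂^(3/2) = 317.84000^(1.5) = 5666.47306
g₁ = m₃ / m₂^(3/2) = 7047.07200 / 5666.47306 ≈ 1.244

1.244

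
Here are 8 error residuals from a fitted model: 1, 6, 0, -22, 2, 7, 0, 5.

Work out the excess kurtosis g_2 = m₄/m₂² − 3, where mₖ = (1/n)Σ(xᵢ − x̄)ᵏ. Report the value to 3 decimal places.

x̄ = -0.1250
Σ(xᵢ − x̄)² = 598.8750 ⇒ m₂ = 74.85938
Σ(xᵢ − x̄)⁴ = 233673.6504 ⇒ m₄ = 29209.20630
m₂² = 5603.92603
g_2 = m₄/m₂² − 3 = 5.21228 − 3 ≈ 2.212

2.212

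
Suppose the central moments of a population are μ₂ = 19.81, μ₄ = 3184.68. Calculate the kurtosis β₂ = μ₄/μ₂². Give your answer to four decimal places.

8.1152

μ₂² = 19.81² = 392.43610
μ₄/μ₂² = 3184.68 / 392.43610 = 8.11516
β₂ ≈ 8.1152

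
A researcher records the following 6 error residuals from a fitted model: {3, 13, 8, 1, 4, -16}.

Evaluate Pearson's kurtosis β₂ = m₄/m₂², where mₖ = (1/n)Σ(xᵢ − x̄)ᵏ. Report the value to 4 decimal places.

3.1357

x̄ = 2.1667
Σ(xᵢ − x̄)² = 486.8333 ⇒ m₂ = 81.13889
Σ(xᵢ − x̄)⁴ = 123863.4861 ⇒ m₄ = 20643.91435
m₂² = 6583.51929
β₂ = m₄/m₂² = 20643.91435 / 6583.51929 ≈ 3.1357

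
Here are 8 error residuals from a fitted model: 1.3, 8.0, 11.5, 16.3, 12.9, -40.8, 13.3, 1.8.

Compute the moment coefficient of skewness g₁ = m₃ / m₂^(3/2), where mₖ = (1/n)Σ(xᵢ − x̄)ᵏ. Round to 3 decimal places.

x̄ = (1.3 + 8.0 + 11.5 + 16.3 + 12.9 - 40.8 + 13.3 + 1.8) / 8 = 3.0375
deviations (xᵢ − x̄): -1.7375, 4.9625, 8.4625, 13.2625, 9.8625, -43.8375, 10.2625, -1.2375
Σ(xᵢ − x̄)² = 2400.9987 ⇒ m₂ = 2400.9987/8 = 300.12484
Σ(xᵢ − x̄)³ = -79149.6378 ⇒ m₃ = -79149.6378/8 = -9893.70472
m₂^(3/2) = 300.12484^(1.5) = 5199.39630
g₁ = m₃ / m₂^(3/2) = -9893.70472 / 5199.39630 ≈ -1.903

-1.903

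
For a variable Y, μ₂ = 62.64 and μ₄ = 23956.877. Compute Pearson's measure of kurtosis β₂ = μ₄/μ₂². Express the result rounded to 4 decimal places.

6.1056

μ₂² = 62.64² = 3923.76960
μ₄/μ₂² = 23956.877 / 3923.76960 = 6.10558
β₂ ≈ 6.1056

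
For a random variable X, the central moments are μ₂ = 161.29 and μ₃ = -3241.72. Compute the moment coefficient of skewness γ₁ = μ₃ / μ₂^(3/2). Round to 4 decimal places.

σ = √μ₂ = √161.29 = 12.70000
σ³ = μ₂^(3/2) = 2048.38300
γ₁ = μ₃/σ³ = -3241.72 / 2048.38300 ≈ -1.5826

-1.5826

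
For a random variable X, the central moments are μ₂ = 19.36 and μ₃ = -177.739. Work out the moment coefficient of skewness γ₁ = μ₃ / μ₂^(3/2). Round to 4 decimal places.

-2.0865

σ = √μ₂ = √19.36 = 4.40000
σ³ = μ₂^(3/2) = 85.18400
γ₁ = μ₃/σ³ = -177.739 / 85.18400 ≈ -2.0865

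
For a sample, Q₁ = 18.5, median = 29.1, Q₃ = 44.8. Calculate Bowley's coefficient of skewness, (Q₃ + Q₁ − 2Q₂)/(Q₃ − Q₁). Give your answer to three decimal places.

0.194

numerator: Q₃ + Q₁ − 2Q₂ = 44.8 + 18.5 − 2×29.1 = 5.1000
denominator: Q₃ − Q₁ = 44.8 − 18.5 = 26.3000
Bowley skewness = 5.1000 / 26.3000 ≈ 0.194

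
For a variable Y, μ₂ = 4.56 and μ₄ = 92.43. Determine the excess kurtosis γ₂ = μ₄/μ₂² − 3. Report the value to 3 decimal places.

1.445

μ₂² = 4.56² = 20.79360
μ₄/μ₂² = 92.43 / 20.79360 = 4.44512
γ₂ = 4.44512 − 3 ≈ 1.445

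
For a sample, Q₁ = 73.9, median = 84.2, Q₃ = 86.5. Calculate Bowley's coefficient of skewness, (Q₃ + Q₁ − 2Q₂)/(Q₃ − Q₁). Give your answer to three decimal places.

numerator: Q₃ + Q₁ − 2Q₂ = 86.5 + 73.9 − 2×84.2 = -8.0000
denominator: Q₃ − Q₁ = 86.5 − 73.9 = 12.6000
Bowley skewness = -8.0000 / 12.6000 ≈ -0.635

-0.635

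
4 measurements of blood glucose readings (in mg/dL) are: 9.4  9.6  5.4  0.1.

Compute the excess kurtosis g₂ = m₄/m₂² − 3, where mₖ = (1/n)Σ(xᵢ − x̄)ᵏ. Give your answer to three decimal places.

-1.224

x̄ = 6.1250
Σ(xᵢ − x̄)² = 59.6275 ⇒ m₂ = 14.90688
Σ(xᵢ − x̄)⁴ = 1578.8714 ⇒ m₄ = 394.71785
m₂² = 222.21492
g₂ = m₄/m₂² − 3 = 1.77629 − 3 ≈ -1.224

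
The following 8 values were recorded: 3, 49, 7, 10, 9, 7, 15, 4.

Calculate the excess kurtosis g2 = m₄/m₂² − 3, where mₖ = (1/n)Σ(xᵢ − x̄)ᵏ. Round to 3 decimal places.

2.459

x̄ = 13.0000
Σ(xᵢ − x̄)² = 1578.0000 ⇒ m₂ = 197.25000
Σ(xᵢ − x̄)⁴ = 1699122.0000 ⇒ m₄ = 212390.25000
m₂² = 38907.56250
g2 = m₄/m₂² − 3 = 5.45884 − 3 ≈ 2.459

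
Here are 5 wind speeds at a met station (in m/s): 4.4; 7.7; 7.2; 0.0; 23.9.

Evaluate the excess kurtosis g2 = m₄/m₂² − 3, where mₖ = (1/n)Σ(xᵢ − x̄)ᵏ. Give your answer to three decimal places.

x̄ = 8.6400
Σ(xᵢ − x̄)² = 328.4520 ⇒ m₂ = 65.69040
Σ(xᵢ − x̄)⁴ = 60128.1566 ⇒ m₄ = 12025.63132
m₂² = 4315.22865
g2 = m₄/m₂² − 3 = 2.78679 − 3 ≈ -0.213

-0.213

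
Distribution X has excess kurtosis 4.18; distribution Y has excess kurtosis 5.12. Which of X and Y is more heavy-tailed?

Higher excess kurtosis ⇒ heavier tails relative to the normal distribution.
4.18 vs 5.12: the larger is 5.12, so Y has heavier tails.

Y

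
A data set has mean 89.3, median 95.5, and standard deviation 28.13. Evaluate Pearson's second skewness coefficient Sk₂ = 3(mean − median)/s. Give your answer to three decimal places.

-0.661

Sk₂ = 3(89.3 − 95.5) / 28.13 = 3 × -6.2000 / 28.13
    = -18.6000 / 28.13 ≈ -0.661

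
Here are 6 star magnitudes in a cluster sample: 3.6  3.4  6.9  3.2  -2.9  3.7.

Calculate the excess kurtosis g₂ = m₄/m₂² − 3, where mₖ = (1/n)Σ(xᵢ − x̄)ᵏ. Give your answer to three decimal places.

x̄ = 2.9833
Σ(xᵢ − x̄)² = 51.0683 ⇒ m₂ = 8.51139
Σ(xᵢ − x̄)⁴ = 1433.8669 ⇒ m₄ = 238.97782
m₂² = 72.44374
g₂ = m₄/m₂² − 3 = 3.29881 − 3 ≈ 0.299

0.299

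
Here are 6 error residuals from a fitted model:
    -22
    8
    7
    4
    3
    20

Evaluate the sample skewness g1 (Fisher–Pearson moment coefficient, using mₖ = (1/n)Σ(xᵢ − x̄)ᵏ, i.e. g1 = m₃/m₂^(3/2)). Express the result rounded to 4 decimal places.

-0.9521

x̄ = (-22 + 8 + 7 + 4 + 3 + 20) / 6 = 3.3333
deviations (xᵢ − x̄): -25.3333, 4.6667, 3.6667, 0.6667, -0.3333, 16.6667
Σ(xᵢ − x̄)² = 955.3333 ⇒ m₂ = 955.3333/6 = 159.22222
Σ(xᵢ − x̄)³ = -11477.5556 ⇒ m₃ = -11477.5556/6 = -1912.92593
m₂^(3/2) = 159.22222^(1.5) = 2009.11836
g1 = m₃ / m₂^(3/2) = -1912.92593 / 2009.11836 ≈ -0.9521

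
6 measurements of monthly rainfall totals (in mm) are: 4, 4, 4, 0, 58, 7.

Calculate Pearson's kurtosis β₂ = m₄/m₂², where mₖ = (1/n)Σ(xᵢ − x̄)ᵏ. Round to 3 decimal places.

x̄ = 12.8333
Σ(xᵢ − x̄)² = 2472.8333 ⇒ m₂ = 412.13889
Σ(xᵢ − x̄)⁴ = 4208260.4861 ⇒ m₄ = 701376.74769
m₂² = 169858.46373
β₂ = m₄/m₂² = 701376.74769 / 169858.46373 ≈ 4.129

4.129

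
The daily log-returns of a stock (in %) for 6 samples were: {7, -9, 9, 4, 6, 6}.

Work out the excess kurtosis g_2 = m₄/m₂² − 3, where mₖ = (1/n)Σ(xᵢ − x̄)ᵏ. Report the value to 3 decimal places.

x̄ = 3.8333
Σ(xᵢ − x̄)² = 210.8333 ⇒ m₂ = 35.13889
Σ(xᵢ − x̄)⁴ = 27981.4861 ⇒ m₄ = 4663.58102
m₂² = 1234.74151
g_2 = m₄/m₂² − 3 = 3.77697 − 3 ≈ 0.777

0.777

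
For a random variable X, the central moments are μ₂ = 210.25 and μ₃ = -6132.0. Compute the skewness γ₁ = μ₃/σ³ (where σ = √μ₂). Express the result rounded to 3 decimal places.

σ = √μ₂ = √210.25 = 14.50000
σ³ = μ₂^(3/2) = 3048.62500
γ₁ = μ₃/σ³ = -6132.0 / 3048.62500 ≈ -2.011

-2.011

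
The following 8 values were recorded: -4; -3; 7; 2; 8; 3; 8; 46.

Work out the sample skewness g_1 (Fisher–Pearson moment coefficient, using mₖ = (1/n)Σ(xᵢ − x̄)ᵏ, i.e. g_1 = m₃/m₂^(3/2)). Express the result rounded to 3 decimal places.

x̄ = (-4 - 3 + 7 + 2 + 8 + 3 + 8 + 46) / 8 = 8.3750
deviations (xᵢ − x̄): -12.3750, -11.3750, -1.3750, -6.3750, -0.3750, -5.3750, -0.3750, 37.6250
Σ(xᵢ − x̄)² = 1769.8750 ⇒ m₂ = 1769.8750/8 = 221.23438
Σ(xᵢ − x̄)³ = 49479.4688 ⇒ m₃ = 49479.4688/8 = 6184.93359
m₂^(3/2) = 221.23438^(1.5) = 3290.62893
g_1 = m₃ / m₂^(3/2) = 6184.93359 / 3290.62893 ≈ 1.880

1.880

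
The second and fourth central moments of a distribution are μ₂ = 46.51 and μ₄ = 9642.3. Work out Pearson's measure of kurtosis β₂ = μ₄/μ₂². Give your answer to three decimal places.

μ₂² = 46.51² = 2163.18010
μ₄/μ₂² = 9642.3 / 2163.18010 = 4.45747
β₂ ≈ 4.457

4.457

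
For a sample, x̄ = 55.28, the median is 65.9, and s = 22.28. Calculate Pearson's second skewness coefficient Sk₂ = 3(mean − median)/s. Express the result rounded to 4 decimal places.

-1.4300

Sk₂ = 3(55.28 − 65.9) / 22.28 = 3 × -10.6200 / 22.28
    = -31.8600 / 22.28 ≈ -1.4300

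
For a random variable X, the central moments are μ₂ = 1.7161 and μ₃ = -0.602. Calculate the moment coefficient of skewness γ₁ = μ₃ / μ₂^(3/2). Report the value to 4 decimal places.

σ = √μ₂ = √1.7161 = 1.31000
σ³ = μ₂^(3/2) = 2.24809
γ₁ = μ₃/σ³ = -0.602 / 2.24809 ≈ -0.2678

-0.2678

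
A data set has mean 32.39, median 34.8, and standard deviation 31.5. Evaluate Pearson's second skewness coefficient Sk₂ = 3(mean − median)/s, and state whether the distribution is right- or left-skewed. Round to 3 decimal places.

Sk₂ = 3(32.39 − 34.8) / 31.5 = 3 × -2.4100 / 31.5
    = -7.2300 / 31.5 ≈ -0.230
Sk₂ < 0 ⇒ mean < median ⇒ left-skewed (negative skew).

-0.230, left-skewed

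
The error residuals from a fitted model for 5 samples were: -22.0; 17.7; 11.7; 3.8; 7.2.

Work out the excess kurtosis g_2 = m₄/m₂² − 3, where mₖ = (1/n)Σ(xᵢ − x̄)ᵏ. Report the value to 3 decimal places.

-0.254

x̄ = 3.6800
Σ(xᵢ − x̄)² = 932.7480 ⇒ m₂ = 186.54960
Σ(xᵢ − x̄)⁴ = 477817.2839 ⇒ m₄ = 95563.45679
m₂² = 34800.75326
g_2 = m₄/m₂² − 3 = 2.74602 − 3 ≈ -0.254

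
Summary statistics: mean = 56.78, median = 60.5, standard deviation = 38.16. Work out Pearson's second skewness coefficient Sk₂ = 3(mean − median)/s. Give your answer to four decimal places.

-0.2925

Sk₂ = 3(56.78 − 60.5) / 38.16 = 3 × -3.7200 / 38.16
    = -11.1600 / 38.16 ≈ -0.2925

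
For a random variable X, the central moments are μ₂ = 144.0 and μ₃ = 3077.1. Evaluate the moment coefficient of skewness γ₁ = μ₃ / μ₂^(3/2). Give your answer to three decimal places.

1.781

σ = √μ₂ = √144.0 = 12.00000
σ³ = μ₂^(3/2) = 1728.00000
γ₁ = μ₃/σ³ = 3077.1 / 1728.00000 ≈ 1.781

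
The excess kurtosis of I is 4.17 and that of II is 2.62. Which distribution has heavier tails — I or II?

I

Higher excess kurtosis ⇒ heavier tails relative to the normal distribution.
4.17 vs 2.62: the larger is 4.17, so I has heavier tails.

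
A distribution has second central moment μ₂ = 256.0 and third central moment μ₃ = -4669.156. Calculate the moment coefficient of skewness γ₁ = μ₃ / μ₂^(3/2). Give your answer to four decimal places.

-1.1399

σ = √μ₂ = √256.0 = 16.00000
σ³ = μ₂^(3/2) = 4096.00000
γ₁ = μ₃/σ³ = -4669.156 / 4096.00000 ≈ -1.1399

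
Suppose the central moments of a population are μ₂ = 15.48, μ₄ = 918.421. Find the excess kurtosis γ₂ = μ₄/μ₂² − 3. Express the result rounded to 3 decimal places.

μ₂² = 15.48² = 239.63040
μ₄/μ₂² = 918.421 / 239.63040 = 3.83266
γ₂ = 3.83266 − 3 ≈ 0.833

0.833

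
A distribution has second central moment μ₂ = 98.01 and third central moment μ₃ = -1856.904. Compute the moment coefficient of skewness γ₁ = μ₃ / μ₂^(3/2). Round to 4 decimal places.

σ = √μ₂ = √98.01 = 9.90000
σ³ = μ₂^(3/2) = 970.29900
γ₁ = μ₃/σ³ = -1856.904 / 970.29900 ≈ -1.9137

-1.9137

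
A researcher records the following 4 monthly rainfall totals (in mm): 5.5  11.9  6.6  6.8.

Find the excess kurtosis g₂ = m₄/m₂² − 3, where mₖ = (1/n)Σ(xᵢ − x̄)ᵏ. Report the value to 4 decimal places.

x̄ = 7.7000
Σ(xᵢ − x̄)² = 24.5000 ⇒ m₂ = 6.12500
Σ(xᵢ − x̄)⁴ = 336.7154 ⇒ m₄ = 84.17885
m₂² = 37.51563
g₂ = m₄/m₂² − 3 = 2.24383 − 3 ≈ -0.7562

-0.7562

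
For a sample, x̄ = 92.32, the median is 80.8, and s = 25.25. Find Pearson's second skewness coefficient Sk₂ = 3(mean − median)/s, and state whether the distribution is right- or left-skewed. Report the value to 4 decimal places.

Sk₂ = 3(92.32 − 80.8) / 25.25 = 3 × 11.5200 / 25.25
    = 34.5600 / 25.25 ≈ 1.3687
Sk₂ > 0 ⇒ mean > median ⇒ right-skewed (positive skew).

1.3687, right-skewed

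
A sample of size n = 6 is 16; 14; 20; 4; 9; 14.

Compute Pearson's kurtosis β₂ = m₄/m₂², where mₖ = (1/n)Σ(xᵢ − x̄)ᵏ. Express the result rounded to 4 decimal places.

2.2068

x̄ = 12.8333
Σ(xᵢ − x̄)² = 156.8333 ⇒ m₂ = 26.13889
Σ(xᵢ − x̄)⁴ = 9046.4861 ⇒ m₄ = 1507.74769
m₂² = 683.24151
β₂ = m₄/m₂² = 1507.74769 / 683.24151 ≈ 2.2068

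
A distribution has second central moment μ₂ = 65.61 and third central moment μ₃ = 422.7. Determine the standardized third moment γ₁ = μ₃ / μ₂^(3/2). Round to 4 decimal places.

σ = √μ₂ = √65.61 = 8.10000
σ³ = μ₂^(3/2) = 531.44100
γ₁ = μ₃/σ³ = 422.7 / 531.44100 ≈ 0.7954

0.7954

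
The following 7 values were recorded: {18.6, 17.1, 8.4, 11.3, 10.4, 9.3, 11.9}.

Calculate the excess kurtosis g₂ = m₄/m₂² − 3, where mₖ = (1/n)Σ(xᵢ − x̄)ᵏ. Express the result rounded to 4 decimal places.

x̄ = 12.4286
Σ(xᵢ − x̄)² = 91.5943 ⇒ m₂ = 13.08490
Σ(xᵢ − x̄)⁴ = 2304.6257 ⇒ m₄ = 329.23225
m₂² = 171.21455
g₂ = m₄/m₂² − 3 = 1.92292 − 3 ≈ -1.0771

-1.0771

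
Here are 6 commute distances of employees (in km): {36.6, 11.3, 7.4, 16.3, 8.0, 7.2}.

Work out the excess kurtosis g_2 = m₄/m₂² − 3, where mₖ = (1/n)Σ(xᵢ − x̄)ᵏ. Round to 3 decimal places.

x̄ = 14.4667
Σ(xᵢ − x̄)² = 647.8333 ⇒ m₂ = 107.97222
Σ(xᵢ − x̄)⁴ = 247129.4398 ⇒ m₄ = 41188.23997
m₂² = 11658.00077
g_2 = m₄/m₂² − 3 = 3.53304 − 3 ≈ 0.533

0.533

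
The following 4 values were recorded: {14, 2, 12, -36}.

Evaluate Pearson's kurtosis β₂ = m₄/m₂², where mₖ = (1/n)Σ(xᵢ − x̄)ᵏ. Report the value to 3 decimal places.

2.185

x̄ = -2.0000
Σ(xᵢ − x̄)² = 1624.0000 ⇒ m₂ = 406.00000
Σ(xᵢ − x̄)⁴ = 1440544.0000 ⇒ m₄ = 360136.00000
m₂² = 164836.00000
β₂ = m₄/m₂² = 360136.00000 / 164836.00000 ≈ 2.185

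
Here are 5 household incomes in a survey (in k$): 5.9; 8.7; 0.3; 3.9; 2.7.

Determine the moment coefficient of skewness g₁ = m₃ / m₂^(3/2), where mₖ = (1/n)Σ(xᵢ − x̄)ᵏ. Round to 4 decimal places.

x̄ = (5.9 + 8.7 + 0.3 + 3.9 + 2.7) / 5 = 4.3000
deviations (xᵢ − x̄): 1.6000, 4.4000, -4.0000, -0.4000, -1.6000
Σ(xᵢ − x̄)² = 40.6400 ⇒ m₂ = 40.6400/5 = 8.12800
Σ(xᵢ − x̄)³ = 21.1200 ⇒ m₃ = 21.1200/5 = 4.22400
m₂^(3/2) = 8.12800^(1.5) = 23.17264
g₁ = m₃ / m₂^(3/2) = 4.22400 / 23.17264 ≈ 0.1823

0.1823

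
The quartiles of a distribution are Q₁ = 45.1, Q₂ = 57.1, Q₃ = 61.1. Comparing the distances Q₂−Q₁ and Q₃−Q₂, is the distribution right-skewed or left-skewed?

left-skewed

Q₂ − Q₁ = 12.0;  Q₃ − Q₂ = 4.0
Q₂ − Q₁ > Q₃ − Q₂ ⇒ the lower half is more spread out ⇒ left-skewed.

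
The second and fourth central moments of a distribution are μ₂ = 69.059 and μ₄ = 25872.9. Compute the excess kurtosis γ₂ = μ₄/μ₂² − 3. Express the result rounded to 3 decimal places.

μ₂² = 69.059² = 4769.14548
μ₄/μ₂² = 25872.9 / 4769.14548 = 5.42506
γ₂ = 5.42506 − 3 ≈ 2.425

2.425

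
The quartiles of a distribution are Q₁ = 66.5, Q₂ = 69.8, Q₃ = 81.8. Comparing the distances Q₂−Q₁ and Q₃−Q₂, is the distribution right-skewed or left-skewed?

right-skewed

Q₂ − Q₁ = 3.3;  Q₃ − Q₂ = 12.0
Q₃ − Q₂ > Q₂ − Q₁ ⇒ the upper half is more spread out ⇒ right-skewed.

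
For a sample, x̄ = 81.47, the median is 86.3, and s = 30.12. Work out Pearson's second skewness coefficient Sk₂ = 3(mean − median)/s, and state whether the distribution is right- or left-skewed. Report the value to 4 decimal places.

Sk₂ = 3(81.47 − 86.3) / 30.12 = 3 × -4.8300 / 30.12
    = -14.4900 / 30.12 ≈ -0.4811
Sk₂ < 0 ⇒ mean < median ⇒ left-skewed (negative skew).

-0.4811, left-skewed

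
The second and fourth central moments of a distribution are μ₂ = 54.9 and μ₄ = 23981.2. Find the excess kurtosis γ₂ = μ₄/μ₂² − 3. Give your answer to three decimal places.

4.957

μ₂² = 54.9² = 3014.01000
μ₄/μ₂² = 23981.2 / 3014.01000 = 7.95658
γ₂ = 7.95658 − 3 ≈ 4.957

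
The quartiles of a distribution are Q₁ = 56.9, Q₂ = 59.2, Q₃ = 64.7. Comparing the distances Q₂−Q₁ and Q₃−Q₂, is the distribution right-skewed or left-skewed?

right-skewed

Q₂ − Q₁ = 2.3;  Q₃ − Q₂ = 5.5
Q₃ − Q₂ > Q₂ − Q₁ ⇒ the upper half is more spread out ⇒ right-skewed.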